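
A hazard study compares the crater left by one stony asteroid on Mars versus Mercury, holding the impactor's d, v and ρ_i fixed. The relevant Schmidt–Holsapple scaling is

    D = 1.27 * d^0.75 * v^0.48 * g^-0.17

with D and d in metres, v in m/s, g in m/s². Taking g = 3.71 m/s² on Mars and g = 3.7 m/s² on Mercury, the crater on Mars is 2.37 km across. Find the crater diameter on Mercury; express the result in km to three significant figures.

All impactor-dependent factors cancel in the ratio, leaving D_Mercury/D_Mars = (g_Mercury/g_Mars)^-0.17.
(3.7/3.71)^-0.17 = 0.9973^-0.17 = 1.000
D_Mercury = 1.000 × 2.37 km = 2.37 km

D ≈ 2.37 km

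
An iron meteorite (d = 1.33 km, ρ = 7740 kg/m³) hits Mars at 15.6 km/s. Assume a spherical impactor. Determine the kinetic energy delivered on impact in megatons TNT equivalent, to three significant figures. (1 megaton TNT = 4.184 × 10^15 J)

E ≈ 2.77 × 10^5 Mt TNT

d = 1330 m; v = 15600 m/s.
Mass m = (π/6) ρ d³ = (π/6) × 7740 × (1330)³ = 9.534 × 10^12 kg
E = ½ m v² = 0.5 × 9.534 × 10^12 × (15600)² = 1.160 × 10^21 J
   = 1.160 × 10^21 / 4.184×10^15 = 2.772 × 10^5 Mt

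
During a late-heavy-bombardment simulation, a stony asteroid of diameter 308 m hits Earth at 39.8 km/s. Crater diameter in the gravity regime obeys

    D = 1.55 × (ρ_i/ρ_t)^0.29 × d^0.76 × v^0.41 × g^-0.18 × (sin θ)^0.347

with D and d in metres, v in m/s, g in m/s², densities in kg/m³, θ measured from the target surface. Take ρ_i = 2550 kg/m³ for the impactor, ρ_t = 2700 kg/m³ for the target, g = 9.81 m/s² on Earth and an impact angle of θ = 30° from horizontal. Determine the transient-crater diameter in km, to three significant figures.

In SI units: v = 39800 m/s.
(ρ_i/ρ_t)^0.29 = (2550/2700)^0.29 = 0.9836
d^0.76 = 308^0.76 = 77.86
v^0.41 = 39800^0.41 = 76.90
g^-0.18 = 9.81^-0.18 = 0.6630
(sin 30°)^0.347 = 0.5000^0.347 = 0.7862
D = 1.55 × 0.9836 × 77.86 × 76.90 × 0.6630 × 0.7862 = 4758 m
   = 4.758 km

D ≈ 4.76 km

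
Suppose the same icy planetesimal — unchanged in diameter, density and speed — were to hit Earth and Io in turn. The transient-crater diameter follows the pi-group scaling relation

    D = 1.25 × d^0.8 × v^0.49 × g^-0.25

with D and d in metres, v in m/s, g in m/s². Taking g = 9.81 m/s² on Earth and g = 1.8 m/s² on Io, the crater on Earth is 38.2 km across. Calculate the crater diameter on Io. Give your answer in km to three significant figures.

All impactor-dependent factors cancel in the ratio, leaving D_Io/D_Earth = (g_Io/g_Earth)^-0.25.
(1.8/9.81)^-0.25 = 0.1835^-0.25 = 1.528
D_Io = 1.528 × 38.2 km = 58.4 km

D ≈ 58.4 km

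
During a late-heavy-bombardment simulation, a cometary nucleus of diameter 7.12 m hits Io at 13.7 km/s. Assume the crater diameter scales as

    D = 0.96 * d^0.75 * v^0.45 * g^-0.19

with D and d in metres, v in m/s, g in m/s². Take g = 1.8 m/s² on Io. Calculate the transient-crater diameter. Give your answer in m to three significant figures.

In SI units: v = 13700 m/s.
d^0.75 = 7.12^0.75 = 4.359
v^0.45 = 13700^0.45 = 72.70
g^-0.19 = 1.8^-0.19 = 0.8943
D = 0.96 × 4.359 × 72.70 × 0.8943 = 272.1 m

D ≈ 272 m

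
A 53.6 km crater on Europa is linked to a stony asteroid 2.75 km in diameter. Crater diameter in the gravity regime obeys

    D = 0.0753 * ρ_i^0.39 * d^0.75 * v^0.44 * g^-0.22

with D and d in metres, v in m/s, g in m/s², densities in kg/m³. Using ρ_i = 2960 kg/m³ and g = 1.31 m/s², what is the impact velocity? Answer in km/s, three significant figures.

v ≈ 26.3 km/s

Rearranging for v: v = [D / (0.0753 · 2960^0.39 · 2750^0.75 · 1.31^-0.22)]^(1/0.44).
D = 53600 m.
2960^0.39 = 22.58
2750^0.75 = 379.8
1.31^-0.22 = 0.9423
Denominator = 0.0753 × 22.58 × 379.8 × 0.9423 = 608.5
D / 608.5 = 53600 / 608.5 = 88.09
v = 88.09^(1/0.44) = 88.09^2.2727 = 26317 m/s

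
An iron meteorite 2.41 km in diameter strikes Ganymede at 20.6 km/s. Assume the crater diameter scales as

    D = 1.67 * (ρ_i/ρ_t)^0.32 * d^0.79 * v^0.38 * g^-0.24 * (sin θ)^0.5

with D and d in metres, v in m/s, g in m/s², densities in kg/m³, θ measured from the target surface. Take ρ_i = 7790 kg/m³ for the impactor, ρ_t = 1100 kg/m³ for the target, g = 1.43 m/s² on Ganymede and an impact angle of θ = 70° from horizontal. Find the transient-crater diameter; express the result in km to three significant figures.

D ≈ 56.9 km

In SI units: d = 2410 m, v = 20600 m/s.
(ρ_i/ρ_t)^0.32 = (7790/1100)^0.32 = 1.871
d^0.79 = 2410^0.79 = 469.7
v^0.38 = 20600^0.38 = 43.58
g^-0.24 = 1.43^-0.24 = 0.9177
(sin 70°)^0.5 = 0.9397^0.5 = 0.9694
D = 1.67 × 1.871 × 469.7 × 43.58 × 0.9177 × 0.9694 = 56899 m
   = 56.90 km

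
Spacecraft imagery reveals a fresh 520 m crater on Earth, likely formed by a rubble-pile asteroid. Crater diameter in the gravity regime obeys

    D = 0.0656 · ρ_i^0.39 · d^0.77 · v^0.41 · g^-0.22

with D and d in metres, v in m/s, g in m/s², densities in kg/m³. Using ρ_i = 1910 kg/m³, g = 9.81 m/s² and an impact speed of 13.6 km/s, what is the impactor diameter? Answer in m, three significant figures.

Rearranging for d: d = [D / (0.0656 · 1910^0.39 · 13600^0.41 · 9.81^-0.22)]^(1/0.77).
1910^0.39 = 19.04
13600^0.41 = 49.52
9.81^-0.22 = 0.6051
Denominator = 0.0656 × 19.04 × 49.52 × 0.6051 = 37.43
D / 37.43 = 520 / 37.43 = 13.89
d = 13.89^(1/0.77) = 13.89^1.2987 = 30.48 m

d ≈ 30.5 m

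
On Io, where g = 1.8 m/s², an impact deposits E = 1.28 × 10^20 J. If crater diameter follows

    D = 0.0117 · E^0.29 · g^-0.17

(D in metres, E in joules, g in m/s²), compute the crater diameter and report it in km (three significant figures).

E^0.29 = (1.28 × 10^20)^0.29 = 6.778 × 10^5
g^-0.17 = 1.8^-0.17 = 0.9049
D = 0.0117 × 6.778 × 10^5 × 0.9049 = 7176 m
   = 7.176 km

D ≈ 7.18 km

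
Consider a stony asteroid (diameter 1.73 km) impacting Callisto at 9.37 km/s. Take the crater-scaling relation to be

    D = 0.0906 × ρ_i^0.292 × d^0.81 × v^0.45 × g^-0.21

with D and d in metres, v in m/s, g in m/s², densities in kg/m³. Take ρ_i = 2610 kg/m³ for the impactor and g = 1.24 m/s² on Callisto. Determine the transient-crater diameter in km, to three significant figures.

In SI units: d = 1730 m, v = 9370 m/s.
ρ_i^0.292 = 2610^0.292 = 9.946
d^0.81 = 1730^0.81 = 419.6
v^0.45 = 9370^0.45 = 61.27
g^-0.21 = 1.24^-0.21 = 0.9558
D = 0.0906 × 9.946 × 419.6 × 61.27 × 0.9558 = 22143 m
   = 22.14 km

D ≈ 22.1 km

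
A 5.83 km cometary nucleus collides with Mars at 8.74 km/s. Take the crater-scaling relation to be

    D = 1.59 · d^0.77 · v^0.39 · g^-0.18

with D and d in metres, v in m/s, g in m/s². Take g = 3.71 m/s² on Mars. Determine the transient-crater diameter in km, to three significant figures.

In SI units: d = 5830 m, v = 8740 m/s.
d^0.77 = 5830^0.77 = 793.5
v^0.39 = 8740^0.39 = 34.45
g^-0.18 = 3.71^-0.18 = 0.7898
D = 1.59 × 793.5 × 34.45 × 0.7898 = 34328 m
   = 34.33 km

D ≈ 34.3 km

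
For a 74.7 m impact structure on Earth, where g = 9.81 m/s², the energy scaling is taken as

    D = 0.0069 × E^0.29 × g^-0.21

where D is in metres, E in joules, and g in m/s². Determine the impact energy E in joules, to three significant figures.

Rearranging: E = [D / (0.0069 · g^-0.21)]^(1/0.29).
g^-0.21 = 9.81^-0.21 = 0.6191
D / (0.0069 × 0.6191) = 74.7 / (4.272 × 10^-3) = 1.749 × 10^4
E = (1.749 × 10^4)^3.4483 = 4.270 × 10^14 J

E ≈ 4.27 × 10^14 J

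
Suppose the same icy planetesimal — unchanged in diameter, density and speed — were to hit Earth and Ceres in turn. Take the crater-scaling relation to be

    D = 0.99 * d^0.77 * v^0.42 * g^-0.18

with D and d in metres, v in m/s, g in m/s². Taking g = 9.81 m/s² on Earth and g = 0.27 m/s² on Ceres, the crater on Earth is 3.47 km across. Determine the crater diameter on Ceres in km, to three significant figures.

All impactor-dependent factors cancel in the ratio, leaving D_Ceres/D_Earth = (g_Ceres/g_Earth)^-0.18.
(0.27/9.81)^-0.18 = 0.02752^-0.18 = 1.909
D_Ceres = 1.909 × 3.47 km = 6.62 km

D ≈ 6.62 km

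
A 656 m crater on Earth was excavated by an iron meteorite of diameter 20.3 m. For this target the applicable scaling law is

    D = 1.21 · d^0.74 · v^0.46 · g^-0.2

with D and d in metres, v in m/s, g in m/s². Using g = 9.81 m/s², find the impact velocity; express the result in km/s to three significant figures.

Rearranging for v: v = [D / (1.21 · 20.3^0.74 · 9.81^-0.2)]^(1/0.46).
20.3^0.74 = 9.280
9.81^-0.2 = 0.6334
Denominator = 1.21 × 9.280 × 0.6334 = 7.112
D / 7.112 = 656 / 7.112 = 92.24
v = 92.24^(1/0.46) = 92.24^2.1739 = 18687 m/s

v ≈ 18.7 km/s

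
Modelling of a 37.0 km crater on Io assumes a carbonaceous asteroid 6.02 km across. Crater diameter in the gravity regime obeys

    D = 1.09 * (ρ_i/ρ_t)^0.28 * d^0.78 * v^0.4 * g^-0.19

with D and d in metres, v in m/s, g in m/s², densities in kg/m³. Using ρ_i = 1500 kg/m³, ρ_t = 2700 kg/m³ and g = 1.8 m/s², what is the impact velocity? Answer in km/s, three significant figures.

v ≈ 18.1 km/s

Rearranging for v: v = [D / (1.09 · (1500/2700)^0.28 · 6020^0.78 · 1.8^-0.19)]^(1/0.4).
D = 37000 m.
(1500/2700)^0.28 = 0.8482
6020^0.78 = 887.3
1.8^-0.19 = 0.8943
Denominator = 1.09 × 0.8482 × 887.3 × 0.8943 = 733.6
D / 733.6 = 37000 / 733.6 = 50.44
v = 50.44^(1/0.4) = 50.44^2.5 = 18069 m/s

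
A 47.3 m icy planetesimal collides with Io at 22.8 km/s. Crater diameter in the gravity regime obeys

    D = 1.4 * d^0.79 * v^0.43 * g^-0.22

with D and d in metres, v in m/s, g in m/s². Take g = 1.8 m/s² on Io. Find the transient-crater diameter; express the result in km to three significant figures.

D ≈ 1.94 km

In SI units: v = 22800 m/s.
d^0.79 = 47.3^0.79 = 21.04
v^0.43 = 22800^0.43 = 74.80
g^-0.22 = 1.8^-0.22 = 0.8787
D = 1.4 × 21.04 × 74.80 × 0.8787 = 1936 m
   = 1.936 km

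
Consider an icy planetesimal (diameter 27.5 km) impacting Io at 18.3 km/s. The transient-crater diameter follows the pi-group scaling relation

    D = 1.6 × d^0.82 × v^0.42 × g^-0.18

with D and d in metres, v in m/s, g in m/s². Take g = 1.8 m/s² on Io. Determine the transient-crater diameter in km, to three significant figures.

D ≈ 388 km

In SI units: d = 27500 m, v = 18300 m/s.
d^0.82 = 27500^0.82 = 4368
v^0.42 = 18300^0.42 = 61.69
g^-0.18 = 1.8^-0.18 = 0.8996
D = 1.6 × 4368 × 61.69 × 0.8996 = 3.879 × 10^5 m
   = 387.9 km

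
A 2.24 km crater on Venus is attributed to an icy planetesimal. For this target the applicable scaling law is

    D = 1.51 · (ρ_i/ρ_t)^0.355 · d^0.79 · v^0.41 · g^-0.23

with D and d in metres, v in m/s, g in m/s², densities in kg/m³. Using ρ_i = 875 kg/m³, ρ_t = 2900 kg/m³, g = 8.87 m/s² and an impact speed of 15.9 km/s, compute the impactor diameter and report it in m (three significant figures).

d ≈ 221 m

Rearranging for d: d = [D / (1.51 · (875/2900)^0.355 · 15900^0.41 · 8.87^-0.23)]^(1/0.79).
D = 2240 m.
(875/2900)^0.355 = 0.6535
15900^0.41 = 52.79
8.87^-0.23 = 0.6053
Denominator = 1.51 × 0.6535 × 52.79 × 0.6053 = 31.53
D / 31.53 = 2240 / 31.53 = 71.04
d = 71.04^(1/0.79) = 71.04^1.2658 = 220.6 m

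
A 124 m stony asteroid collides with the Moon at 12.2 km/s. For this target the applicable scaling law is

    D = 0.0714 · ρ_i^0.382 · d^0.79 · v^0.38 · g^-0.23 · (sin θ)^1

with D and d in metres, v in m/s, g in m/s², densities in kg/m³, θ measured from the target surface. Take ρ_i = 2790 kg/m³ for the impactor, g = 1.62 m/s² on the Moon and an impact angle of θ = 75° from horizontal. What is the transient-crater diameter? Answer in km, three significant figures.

D ≈ 2.06 km

In SI units: v = 12200 m/s.
ρ_i^0.382 = 2790^0.382 = 20.71
d^0.79 = 124^0.79 = 45.06
v^0.38 = 12200^0.38 = 35.71
g^-0.23 = 1.62^-0.23 = 0.8950
(sin 75°)^1 = 0.9659^1 = 0.9659
D = 0.0714 × 20.71 × 45.06 × 35.71 × 0.8950 × 0.9659 = 2057 m
   = 2.057 km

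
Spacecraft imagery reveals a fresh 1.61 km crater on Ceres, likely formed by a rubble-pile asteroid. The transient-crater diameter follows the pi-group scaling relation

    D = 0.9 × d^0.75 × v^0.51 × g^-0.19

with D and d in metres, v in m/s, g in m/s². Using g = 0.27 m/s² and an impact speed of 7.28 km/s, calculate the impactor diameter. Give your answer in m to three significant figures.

Rearranging for d: d = [D / (0.9 · 7280^0.51 · 0.27^-0.19)]^(1/0.75).
D = 1610 m.
7280^0.51 = 93.26
0.27^-0.19 = 1.282
Denominator = 0.9 × 93.26 × 1.282 = 107.6
D / 107.6 = 1610 / 107.6 = 14.96
d = 14.96^(1/0.75) = 14.96^1.3333 = 36.86 m

d ≈ 36.9 m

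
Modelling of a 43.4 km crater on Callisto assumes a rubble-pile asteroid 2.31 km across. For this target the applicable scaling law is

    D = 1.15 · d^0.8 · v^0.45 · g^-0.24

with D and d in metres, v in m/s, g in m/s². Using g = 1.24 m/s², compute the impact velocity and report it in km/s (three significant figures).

v ≈ 17.4 km/s

Rearranging for v: v = [D / (1.15 · 2310^0.8 · 1.24^-0.24)]^(1/0.45).
D = 43400 m.
2310^0.8 = 490.8
1.24^-0.24 = 0.9497
Denominator = 1.15 × 490.8 × 0.9497 = 536.0
D / 536.0 = 43400 / 536.0 = 80.97
v = 80.97^(1/0.45) = 80.97^2.2222 = 17405 m/s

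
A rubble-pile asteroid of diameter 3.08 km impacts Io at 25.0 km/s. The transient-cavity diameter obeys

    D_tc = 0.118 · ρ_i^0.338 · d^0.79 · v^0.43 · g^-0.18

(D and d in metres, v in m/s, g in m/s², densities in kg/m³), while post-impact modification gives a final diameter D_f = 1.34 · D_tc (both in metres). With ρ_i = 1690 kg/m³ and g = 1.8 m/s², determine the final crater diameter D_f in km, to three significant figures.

In SI: d = 3080 m, v = 25000 m/s.
ρ_i^0.338 = 1690^0.338 = 12.33
d^0.79 = 3080^0.79 = 570.1
v^0.43 = 25000^0.43 = 77.82
g^-0.18 = 1.8^-0.18 = 0.8996
D_tc = 0.118 × 12.33 × 570.1 × 77.82 × 0.8996 = 58070 m
D_f = 1.34 × 58070 = 77814 m
     = 77.81 km

D_f ≈ 77.8 km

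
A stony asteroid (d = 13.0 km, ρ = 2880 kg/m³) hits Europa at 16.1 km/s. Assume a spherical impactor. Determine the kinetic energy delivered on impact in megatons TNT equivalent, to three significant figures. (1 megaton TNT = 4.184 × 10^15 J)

d = 13000 m; v = 16100 m/s.
Mass m = (π/6) ρ d³ = (π/6) × 2880 × (13000)³ = 3.313 × 10^15 kg
E = ½ m v² = 0.5 × 3.313 × 10^15 × (16100)² = 4.294 × 10^23 J
   = 4.294 × 10^23 / 4.184×10^15 = 1.026 × 10^8 Mt

E ≈ 1.03 × 10^8 Mt TNT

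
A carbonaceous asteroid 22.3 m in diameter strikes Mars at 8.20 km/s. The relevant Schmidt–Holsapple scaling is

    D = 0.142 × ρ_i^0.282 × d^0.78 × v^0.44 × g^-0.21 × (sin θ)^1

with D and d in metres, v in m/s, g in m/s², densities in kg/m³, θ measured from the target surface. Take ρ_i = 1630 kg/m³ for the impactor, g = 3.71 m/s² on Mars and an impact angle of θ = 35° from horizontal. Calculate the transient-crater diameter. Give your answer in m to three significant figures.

In SI units: v = 8200 m/s.
ρ_i^0.282 = 1630^0.282 = 8.051
d^0.78 = 22.3^0.78 = 11.26
v^0.44 = 8200^0.44 = 52.73
g^-0.21 = 3.71^-0.21 = 0.7593
(sin 35°)^1 = 0.5736^1 = 0.5736
D = 0.142 × 8.051 × 11.26 × 52.73 × 0.7593 × 0.5736 = 295.6 m

D ≈ 296 m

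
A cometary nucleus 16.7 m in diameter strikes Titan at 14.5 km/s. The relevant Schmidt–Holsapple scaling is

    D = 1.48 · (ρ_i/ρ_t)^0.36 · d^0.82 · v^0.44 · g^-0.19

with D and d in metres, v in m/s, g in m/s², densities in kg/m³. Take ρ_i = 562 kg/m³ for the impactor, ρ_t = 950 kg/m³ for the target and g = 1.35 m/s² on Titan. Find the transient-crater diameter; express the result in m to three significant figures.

In SI units: v = 14500 m/s.
(ρ_i/ρ_t)^0.36 = (562/950)^0.36 = 0.8278
d^0.82 = 16.7^0.82 = 10.06
v^0.44 = 14500^0.44 = 67.76
g^-0.19 = 1.35^-0.19 = 0.9446
D = 1.48 × 0.8278 × 10.06 × 67.76 × 0.9446 = 788.9 m

D ≈ 789 m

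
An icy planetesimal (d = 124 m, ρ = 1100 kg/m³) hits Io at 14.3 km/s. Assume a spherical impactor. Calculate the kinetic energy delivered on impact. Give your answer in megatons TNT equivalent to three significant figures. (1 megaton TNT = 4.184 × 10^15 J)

v = 14300 m/s.
Mass m = (π/6) ρ d³ = (π/6) × 1100 × (124)³ = 1.098 × 10^9 kg
E = ½ m v² = 0.5 × 1.098 × 10^9 × (14300)² = 1.123 × 10^17 J
   = 1.123 × 10^17 / 4.184×10^15 = 26.84 Mt

E ≈ 26.8 Mt TNT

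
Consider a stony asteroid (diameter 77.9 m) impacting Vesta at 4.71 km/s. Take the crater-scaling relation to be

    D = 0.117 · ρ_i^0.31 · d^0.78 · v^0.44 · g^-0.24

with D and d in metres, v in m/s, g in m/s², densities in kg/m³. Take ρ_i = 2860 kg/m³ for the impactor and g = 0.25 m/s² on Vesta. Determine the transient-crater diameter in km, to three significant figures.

In SI units: v = 4710 m/s.
ρ_i^0.31 = 2860^0.31 = 11.79
d^0.78 = 77.9^0.78 = 29.88
v^0.44 = 4710^0.44 = 41.32
g^-0.24 = 0.25^-0.24 = 1.395
D = 0.117 × 11.79 × 29.88 × 41.32 × 1.395 = 2376 m
   = 2.376 km

D ≈ 2.38 km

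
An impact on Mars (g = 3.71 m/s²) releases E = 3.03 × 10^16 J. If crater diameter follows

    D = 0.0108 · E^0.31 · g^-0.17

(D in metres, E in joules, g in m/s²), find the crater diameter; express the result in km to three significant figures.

E^0.31 = (3.03 × 10^16)^0.31 = 1.286 × 10^5
g^-0.17 = 3.71^-0.17 = 0.8002
D = 0.0108 × 1.286 × 10^5 × 0.8002 = 1111 m
   = 1.111 km

D ≈ 1.11 km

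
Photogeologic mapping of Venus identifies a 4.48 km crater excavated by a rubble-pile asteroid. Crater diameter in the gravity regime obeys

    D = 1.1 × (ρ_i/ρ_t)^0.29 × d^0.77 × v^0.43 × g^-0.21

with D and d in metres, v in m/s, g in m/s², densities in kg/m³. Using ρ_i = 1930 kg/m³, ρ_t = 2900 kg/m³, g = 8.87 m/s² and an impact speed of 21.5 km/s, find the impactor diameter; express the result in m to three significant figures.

d ≈ 393 m

Rearranging for d: d = [D / (1.1 · (1930/2900)^0.29 · 21500^0.43 · 8.87^-0.21)]^(1/0.77).
D = 4480 m.
(1930/2900)^0.29 = 0.8886
21500^0.43 = 72.94
8.87^-0.21 = 0.6323
Denominator = 1.1 × 0.8886 × 72.94 × 0.6323 = 45.08
D / 45.08 = 4480 / 45.08 = 99.38
d = 99.38^(1/0.77) = 99.38^1.2987 = 392.5 m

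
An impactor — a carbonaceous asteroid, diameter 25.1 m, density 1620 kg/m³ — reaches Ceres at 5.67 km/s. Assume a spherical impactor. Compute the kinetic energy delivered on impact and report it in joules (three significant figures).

E ≈ 2.16 × 10^14 J

v = 5670 m/s.
Mass m = (π/6) ρ d³ = (π/6) × 1620 × (25.1)³ = 1.341 × 10^7 kg
E = ½ m v² = 0.5 × 1.341 × 10^7 × (5670)² = 2.156 × 10^14 J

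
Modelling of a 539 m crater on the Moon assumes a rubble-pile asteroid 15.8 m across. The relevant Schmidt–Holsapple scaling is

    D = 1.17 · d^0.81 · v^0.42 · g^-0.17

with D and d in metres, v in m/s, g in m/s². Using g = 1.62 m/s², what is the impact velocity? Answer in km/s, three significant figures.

Rearranging for v: v = [D / (1.17 · 15.8^0.81 · 1.62^-0.17)]^(1/0.42).
15.8^0.81 = 9.352
1.62^-0.17 = 0.9213
Denominator = 1.17 × 9.352 × 0.9213 = 10.08
D / 10.08 = 539 / 10.08 = 53.47
v = 53.47^(1/0.42) = 53.47^2.381 = 13021 m/s

v ≈ 13.0 km/s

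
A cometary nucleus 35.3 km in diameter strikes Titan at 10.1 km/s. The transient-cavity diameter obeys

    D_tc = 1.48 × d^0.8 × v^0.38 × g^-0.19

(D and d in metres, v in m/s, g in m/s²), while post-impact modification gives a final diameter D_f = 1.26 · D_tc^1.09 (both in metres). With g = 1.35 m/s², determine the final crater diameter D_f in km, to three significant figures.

In SI: d = 35300 m, v = 10100 m/s.
d^0.8 = 35300^0.8 = 4347
v^0.38 = 10100^0.38 = 33.24
g^-0.19 = 1.35^-0.19 = 0.9446
D_tc = 1.48 × 4347 × 33.24 × 0.9446 = 2.020 × 10^5 m
D_f = 1.26 × (2.020 × 10^5)^1.09 = 7.642 × 10^5 m
     = 764.2 km

D_f ≈ 764 km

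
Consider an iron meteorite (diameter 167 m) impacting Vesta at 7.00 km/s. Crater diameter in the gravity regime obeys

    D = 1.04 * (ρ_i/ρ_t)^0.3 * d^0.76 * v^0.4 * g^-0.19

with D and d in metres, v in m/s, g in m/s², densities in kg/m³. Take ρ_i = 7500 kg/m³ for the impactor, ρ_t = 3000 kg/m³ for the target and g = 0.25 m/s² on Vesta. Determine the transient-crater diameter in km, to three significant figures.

In SI units: v = 7000 m/s.
(ρ_i/ρ_t)^0.3 = (7500/3000)^0.3 = 1.316
d^0.76 = 167^0.76 = 48.90
v^0.4 = 7000^0.4 = 34.52
g^-0.19 = 0.25^-0.19 = 1.301
D = 1.04 × 1.316 × 48.90 × 34.52 × 1.301 = 3006 m
   = 3.006 km

D ≈ 3.01 km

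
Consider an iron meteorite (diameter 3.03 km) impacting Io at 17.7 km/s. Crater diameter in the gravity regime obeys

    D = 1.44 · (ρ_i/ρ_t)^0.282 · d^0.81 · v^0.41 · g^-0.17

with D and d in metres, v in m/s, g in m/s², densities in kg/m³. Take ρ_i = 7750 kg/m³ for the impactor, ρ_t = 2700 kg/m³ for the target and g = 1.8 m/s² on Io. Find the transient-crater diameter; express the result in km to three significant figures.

D ≈ 63.9 km

In SI units: d = 3030 m, v = 17700 m/s.
(ρ_i/ρ_t)^0.282 = (7750/2700)^0.282 = 1.346
d^0.81 = 3030^0.81 = 660.6
v^0.41 = 17700^0.41 = 55.17
g^-0.17 = 1.8^-0.17 = 0.9049
D = 1.44 × 1.346 × 660.6 × 55.17 × 0.9049 = 63922 m
   = 63.92 km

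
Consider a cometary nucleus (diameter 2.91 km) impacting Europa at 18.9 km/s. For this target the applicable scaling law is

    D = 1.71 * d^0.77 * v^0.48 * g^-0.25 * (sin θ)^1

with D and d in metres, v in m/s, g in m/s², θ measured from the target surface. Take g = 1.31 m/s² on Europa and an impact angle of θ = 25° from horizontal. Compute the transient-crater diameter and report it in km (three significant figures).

In SI units: d = 2910 m, v = 18900 m/s.
d^0.77 = 2910^0.77 = 464.7
v^0.48 = 18900^0.48 = 112.9
g^-0.25 = 1.31^-0.25 = 0.9347
(sin 25°)^1 = 0.4226^1 = 0.4226
D = 1.71 × 464.7 × 112.9 × 0.9347 × 0.4226 = 35438 m
   = 35.44 km

D ≈ 35.4 km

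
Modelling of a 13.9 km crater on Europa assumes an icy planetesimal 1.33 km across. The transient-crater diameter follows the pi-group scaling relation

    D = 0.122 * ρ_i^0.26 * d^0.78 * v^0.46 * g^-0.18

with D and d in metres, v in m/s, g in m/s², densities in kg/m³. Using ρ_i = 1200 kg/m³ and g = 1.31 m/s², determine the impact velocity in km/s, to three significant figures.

v ≈ 10.0 km/s

Rearranging for v: v = [D / (0.122 · 1200^0.26 · 1330^0.78 · 1.31^-0.18)]^(1/0.46).
D = 13900 m.
1200^0.26 = 6.318
1330^0.78 = 273.3
1.31^-0.18 = 0.9526
Denominator = 0.122 × 6.318 × 273.3 × 0.9526 = 200.7
D / 200.7 = 13900 / 200.7 = 69.26
v = 69.26^(1/0.46) = 69.26^2.1739 = 10024 m/s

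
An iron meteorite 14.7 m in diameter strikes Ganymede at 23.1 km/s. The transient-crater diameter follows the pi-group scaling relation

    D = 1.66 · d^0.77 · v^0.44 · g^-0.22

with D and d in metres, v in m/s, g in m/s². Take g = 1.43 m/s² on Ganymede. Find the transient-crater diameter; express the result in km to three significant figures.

D ≈ 1.01 km

In SI units: v = 23100 m/s.
d^0.77 = 14.7^0.77 = 7.922
v^0.44 = 23100^0.44 = 83.17
g^-0.22 = 1.43^-0.22 = 0.9243
D = 1.66 × 7.922 × 83.17 × 0.9243 = 1011 m
   = 1.011 km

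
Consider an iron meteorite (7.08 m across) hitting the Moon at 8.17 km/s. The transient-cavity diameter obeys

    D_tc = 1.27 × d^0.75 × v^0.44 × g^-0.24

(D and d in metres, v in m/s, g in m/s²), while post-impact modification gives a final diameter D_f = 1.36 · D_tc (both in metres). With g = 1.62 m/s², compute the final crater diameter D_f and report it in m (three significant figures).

D_f ≈ 352 m

v = 8170 m/s.
d^0.75 = 7.08^0.75 = 4.340
v^0.44 = 8170^0.44 = 52.65
g^-0.24 = 1.62^-0.24 = 0.8907
D_tc = 1.27 × 4.340 × 52.65 × 0.8907 = 258.5 m
D_f = 1.36 × 258.5 = 351.6 m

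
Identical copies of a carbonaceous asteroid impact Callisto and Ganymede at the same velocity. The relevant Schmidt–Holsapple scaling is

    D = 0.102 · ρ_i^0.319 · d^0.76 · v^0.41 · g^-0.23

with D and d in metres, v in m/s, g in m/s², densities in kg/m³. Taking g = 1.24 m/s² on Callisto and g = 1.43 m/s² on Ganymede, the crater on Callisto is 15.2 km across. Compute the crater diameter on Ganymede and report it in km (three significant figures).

D ≈ 14.7 km

All impactor-dependent factors cancel in the ratio, leaving D_Ganymede/D_Callisto = (g_Ganymede/g_Callisto)^-0.23.
(1.43/1.24)^-0.23 = 1.153^-0.23 = 0.9678
D_Ganymede = 0.9678 × 15.2 km = 14.7 km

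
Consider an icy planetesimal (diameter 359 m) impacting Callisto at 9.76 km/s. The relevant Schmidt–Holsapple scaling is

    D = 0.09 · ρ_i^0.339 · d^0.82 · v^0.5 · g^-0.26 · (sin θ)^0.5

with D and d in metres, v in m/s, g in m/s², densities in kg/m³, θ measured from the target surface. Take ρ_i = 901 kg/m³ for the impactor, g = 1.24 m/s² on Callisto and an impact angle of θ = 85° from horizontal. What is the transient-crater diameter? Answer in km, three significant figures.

D ≈ 10.5 km

In SI units: v = 9760 m/s.
ρ_i^0.339 = 901^0.339 = 10.04
d^0.82 = 359^0.82 = 124.5
v^0.5 = 9760^0.5 = 98.79
g^-0.26 = 1.24^-0.26 = 0.9456
(sin 85°)^0.5 = 0.9962^0.5 = 0.9981
D = 0.09 × 10.04 × 124.5 × 98.79 × 0.9456 × 0.9981 = 10489 m
   = 10.49 km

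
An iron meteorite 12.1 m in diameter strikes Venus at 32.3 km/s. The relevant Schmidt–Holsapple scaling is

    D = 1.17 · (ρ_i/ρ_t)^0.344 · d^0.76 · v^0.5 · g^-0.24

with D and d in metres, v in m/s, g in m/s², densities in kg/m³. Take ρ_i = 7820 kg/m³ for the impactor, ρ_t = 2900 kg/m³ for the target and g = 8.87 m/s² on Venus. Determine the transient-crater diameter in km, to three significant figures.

D ≈ 1.17 km

In SI units: v = 32300 m/s.
(ρ_i/ρ_t)^0.344 = (7820/2900)^0.344 = 1.407
d^0.76 = 12.1^0.76 = 6.651
v^0.5 = 32300^0.5 = 179.7
g^-0.24 = 8.87^-0.24 = 0.5922
D = 1.17 × 1.407 × 6.651 × 179.7 × 0.5922 = 1165 m
   = 1.165 km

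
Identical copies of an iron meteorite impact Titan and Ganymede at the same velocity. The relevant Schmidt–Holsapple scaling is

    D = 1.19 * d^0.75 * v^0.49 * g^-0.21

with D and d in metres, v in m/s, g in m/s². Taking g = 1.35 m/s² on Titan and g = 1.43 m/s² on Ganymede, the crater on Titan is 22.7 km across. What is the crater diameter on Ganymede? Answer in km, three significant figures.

All impactor-dependent factors cancel in the ratio, leaving D_Ganymede/D_Titan = (g_Ganymede/g_Titan)^-0.21.
(1.43/1.35)^-0.21 = 1.059^-0.21 = 0.9880
D_Ganymede = 0.9880 × 22.7 km = 22.4 km

D ≈ 22.4 km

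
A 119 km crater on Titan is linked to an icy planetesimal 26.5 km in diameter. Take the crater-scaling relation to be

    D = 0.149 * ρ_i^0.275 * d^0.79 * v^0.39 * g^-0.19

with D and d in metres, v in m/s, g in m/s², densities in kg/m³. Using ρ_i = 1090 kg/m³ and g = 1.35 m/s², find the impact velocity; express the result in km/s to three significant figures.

v ≈ 12.5 km/s

Rearranging for v: v = [D / (0.149 · 1090^0.275 · 26500^0.79 · 1.35^-0.19)]^(1/0.39).
D = 119000 m.
1090^0.275 = 6.844
26500^0.79 = 3122
1.35^-0.19 = 0.9446
Denominator = 0.149 × 6.844 × 3122 × 0.9446 = 3007
D / 3007 = 119000 / 3007 = 39.57
v = 39.57^(1/0.39) = 39.57^2.5641 = 12468 m/s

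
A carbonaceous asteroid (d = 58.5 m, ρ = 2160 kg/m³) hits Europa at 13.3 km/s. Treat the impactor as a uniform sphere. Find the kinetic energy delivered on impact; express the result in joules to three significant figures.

v = 13300 m/s.
Mass m = (π/6) ρ d³ = (π/6) × 2160 × (58.5)³ = 2.264 × 10^8 kg
E = ½ m v² = 0.5 × 2.264 × 10^8 × (13300)² = 2.002 × 10^16 J

E ≈ 2.00 × 10^16 J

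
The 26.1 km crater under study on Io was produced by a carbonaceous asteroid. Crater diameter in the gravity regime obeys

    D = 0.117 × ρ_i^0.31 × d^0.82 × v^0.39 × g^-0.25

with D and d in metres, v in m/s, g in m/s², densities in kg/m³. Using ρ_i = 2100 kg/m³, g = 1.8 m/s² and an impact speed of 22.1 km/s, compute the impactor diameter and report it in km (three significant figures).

Rearranging for d: d = [D / (0.117 · 2100^0.31 · 22100^0.39 · 1.8^-0.25)]^(1/0.82).
D = 26100 m.
2100^0.31 = 10.71
22100^0.39 = 49.47
1.8^-0.25 = 0.8633
Denominator = 0.117 × 10.71 × 49.47 × 0.8633 = 53.52
D / 53.52 = 26100 / 53.52 = 487.7
d = 487.7^(1/0.82) = 487.7^1.2195 = 1898 m

d ≈ 1.90 km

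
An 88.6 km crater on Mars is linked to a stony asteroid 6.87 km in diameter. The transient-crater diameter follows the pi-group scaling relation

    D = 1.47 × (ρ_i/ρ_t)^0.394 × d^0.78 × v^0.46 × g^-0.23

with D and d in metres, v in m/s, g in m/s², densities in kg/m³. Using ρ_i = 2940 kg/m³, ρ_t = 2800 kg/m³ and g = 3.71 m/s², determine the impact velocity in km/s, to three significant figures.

Rearranging for v: v = [D / (1.47 · (2940/2800)^0.394 · 6870^0.78 · 3.71^-0.23)]^(1/0.46).
D = 88600 m.
(2940/2800)^0.394 = 1.019
6870^0.78 = 983.6
3.71^-0.23 = 0.7397
Denominator = 1.47 × 1.019 × 983.6 × 0.7397 = 1090
D / 1090 = 88600 / 1090 = 81.28
v = 81.28^(1/0.46) = 81.28^2.1739 = 14194 m/s

v ≈ 14.2 km/s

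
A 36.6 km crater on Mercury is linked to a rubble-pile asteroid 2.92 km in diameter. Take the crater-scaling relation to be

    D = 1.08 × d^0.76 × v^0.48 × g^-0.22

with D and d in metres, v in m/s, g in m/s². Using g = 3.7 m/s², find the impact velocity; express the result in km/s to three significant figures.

v ≈ 16.3 km/s

Rearranging for v: v = [D / (1.08 · 2920^0.76 · 3.7^-0.22)]^(1/0.48).
D = 36600 m.
2920^0.76 = 430.2
3.7^-0.22 = 0.7499
Denominator = 1.08 × 430.2 × 0.7499 = 348.4
D / 348.4 = 36600 / 348.4 = 105.1
v = 105.1^(1/0.48) = 105.1^2.0833 = 16278 m/s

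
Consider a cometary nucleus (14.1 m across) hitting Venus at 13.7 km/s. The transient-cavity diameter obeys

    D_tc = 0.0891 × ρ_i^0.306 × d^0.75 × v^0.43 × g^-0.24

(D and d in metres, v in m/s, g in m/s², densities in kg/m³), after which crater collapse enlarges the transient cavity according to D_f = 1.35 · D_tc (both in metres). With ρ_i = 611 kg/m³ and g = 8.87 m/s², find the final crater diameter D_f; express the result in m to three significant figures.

D_f ≈ 222 m

v = 13700 m/s.
ρ_i^0.306 = 611^0.306 = 7.121
d^0.75 = 14.1^0.75 = 7.276
v^0.43 = 13700^0.43 = 60.09
g^-0.24 = 8.87^-0.24 = 0.5922
D_tc = 0.0891 × 7.121 × 7.276 × 60.09 × 0.5922 = 164.3 m
D_f = 1.35 × 164.3 = 221.8 m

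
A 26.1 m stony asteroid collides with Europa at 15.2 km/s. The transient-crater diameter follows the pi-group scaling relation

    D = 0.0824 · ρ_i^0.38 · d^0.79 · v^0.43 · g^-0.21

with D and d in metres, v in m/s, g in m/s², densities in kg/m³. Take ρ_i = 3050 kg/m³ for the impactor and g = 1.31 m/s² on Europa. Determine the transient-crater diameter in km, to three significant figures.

In SI units: v = 15200 m/s.
ρ_i^0.38 = 3050^0.38 = 21.09
d^0.79 = 26.1^0.79 = 13.16
v^0.43 = 15200^0.43 = 62.83
g^-0.21 = 1.31^-0.21 = 0.9449
D = 0.0824 × 21.09 × 13.16 × 62.83 × 0.9449 = 1358 m
   = 1.358 km

D ≈ 1.36 km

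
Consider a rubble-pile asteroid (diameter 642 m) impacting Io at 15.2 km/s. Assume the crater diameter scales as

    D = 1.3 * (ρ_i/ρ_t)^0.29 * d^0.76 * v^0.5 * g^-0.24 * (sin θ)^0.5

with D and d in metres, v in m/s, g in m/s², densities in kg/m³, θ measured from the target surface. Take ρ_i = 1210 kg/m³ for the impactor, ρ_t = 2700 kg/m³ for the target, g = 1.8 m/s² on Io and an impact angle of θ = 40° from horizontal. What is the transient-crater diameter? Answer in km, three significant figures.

In SI units: v = 15200 m/s.
(ρ_i/ρ_t)^0.29 = (1210/2700)^0.29 = 0.7923
d^0.76 = 642^0.76 = 136.1
v^0.5 = 15200^0.5 = 123.3
g^-0.24 = 1.8^-0.24 = 0.8684
(sin 40°)^0.5 = 0.6428^0.5 = 0.8017
D = 1.3 × 0.7923 × 136.1 × 123.3 × 0.8684 × 0.8017 = 12033 m
   = 12.03 km

D ≈ 12.0 km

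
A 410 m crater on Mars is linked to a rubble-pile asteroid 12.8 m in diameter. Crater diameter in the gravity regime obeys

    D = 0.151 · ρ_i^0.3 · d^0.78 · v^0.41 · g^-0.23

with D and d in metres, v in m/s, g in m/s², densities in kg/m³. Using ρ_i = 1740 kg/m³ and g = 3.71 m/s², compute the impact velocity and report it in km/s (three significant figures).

v ≈ 16.5 km/s

Rearranging for v: v = [D / (0.151 · 1740^0.3 · 12.8^0.78 · 3.71^-0.23)]^(1/0.41).
1740^0.3 = 9.379
12.8^0.78 = 7.305
3.71^-0.23 = 0.7397
Denominator = 0.151 × 9.379 × 7.305 × 0.7397 = 7.653
D / 7.653 = 410 / 7.653 = 53.57
v = 53.57^(1/0.41) = 53.57^2.439 = 16476 m/s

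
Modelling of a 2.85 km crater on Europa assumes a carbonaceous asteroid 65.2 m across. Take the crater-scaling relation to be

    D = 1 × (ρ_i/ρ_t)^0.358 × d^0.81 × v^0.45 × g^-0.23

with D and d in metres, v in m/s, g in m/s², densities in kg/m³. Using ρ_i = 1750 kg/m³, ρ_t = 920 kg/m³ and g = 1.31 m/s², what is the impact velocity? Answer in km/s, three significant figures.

v ≈ 17.8 km/s

Rearranging for v: v = [D / (1 · (1750/920)^0.358 · 65.2^0.81 · 1.31^-0.23)]^(1/0.45).
D = 2850 m.
(1750/920)^0.358 = 1.259
65.2^0.81 = 29.48
1.31^-0.23 = 0.9398
Denominator = 1 × 1.259 × 29.48 × 0.9398 = 34.88
D / 34.88 = 2850 / 34.88 = 81.71
v = 81.71^(1/0.45) = 81.71^2.2222 = 17761 m/s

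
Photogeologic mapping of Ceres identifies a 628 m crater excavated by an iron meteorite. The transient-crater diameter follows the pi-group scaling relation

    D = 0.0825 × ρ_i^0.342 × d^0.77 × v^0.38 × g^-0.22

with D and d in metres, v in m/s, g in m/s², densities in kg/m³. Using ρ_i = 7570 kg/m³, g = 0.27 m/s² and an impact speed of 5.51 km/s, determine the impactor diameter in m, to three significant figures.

d ≈ 20.4 m

Rearranging for d: d = [D / (0.0825 · 7570^0.342 · 5510^0.38 · 0.27^-0.22)]^(1/0.77).
7570^0.342 = 21.22
5510^0.38 = 26.40
0.27^-0.22 = 1.334
Denominator = 0.0825 × 21.22 × 26.40 × 1.334 = 61.65
D / 61.65 = 628 / 61.65 = 10.19
d = 10.19^(1/0.77) = 10.19^1.2987 = 20.39 m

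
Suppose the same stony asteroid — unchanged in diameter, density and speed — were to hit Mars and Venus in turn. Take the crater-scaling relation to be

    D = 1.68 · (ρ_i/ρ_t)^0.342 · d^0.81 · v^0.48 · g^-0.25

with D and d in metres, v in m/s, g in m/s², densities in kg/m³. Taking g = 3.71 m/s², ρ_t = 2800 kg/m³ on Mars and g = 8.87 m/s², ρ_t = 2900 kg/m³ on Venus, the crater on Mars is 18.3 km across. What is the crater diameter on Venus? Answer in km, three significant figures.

The impactor-only factors (d, v, ρ_i) cancel in the ratio, leaving D_Venus/D_Mars = (g_Venus/g_Mars)^-0.25 · (ρ_t,Mars/ρ_t,Venus)^0.342.
(8.87/3.71)^-0.25 = 2.391^-0.25 = 0.8042
(2800/2900)^0.342 = 0.9655^0.342 = 0.9881
Ratio = 0.8042 × 0.9881 = 0.7946
D_Venus = 0.7946 × 18.3 km = 14.5 km

D ≈ 14.5 km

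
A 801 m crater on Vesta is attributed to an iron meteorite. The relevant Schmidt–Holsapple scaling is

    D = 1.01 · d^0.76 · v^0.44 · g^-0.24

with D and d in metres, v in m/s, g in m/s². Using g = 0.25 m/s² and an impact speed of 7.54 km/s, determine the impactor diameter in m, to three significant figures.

d ≈ 24.0 m

Rearranging for d: d = [D / (1.01 · 7540^0.44 · 0.25^-0.24)]^(1/0.76).
7540^0.44 = 50.82
0.25^-0.24 = 1.395
Denominator = 1.01 × 50.82 × 1.395 = 71.60
D / 71.60 = 801 / 71.60 = 11.19
d = 11.19^(1/0.76) = 11.19^1.3158 = 23.99 m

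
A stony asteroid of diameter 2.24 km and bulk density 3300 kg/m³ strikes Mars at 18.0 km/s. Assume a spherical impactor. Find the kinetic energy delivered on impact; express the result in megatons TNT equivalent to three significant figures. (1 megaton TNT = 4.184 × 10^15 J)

d = 2240 m; v = 18000 m/s.
Mass m = (π/6) ρ d³ = (π/6) × 3300 × (2240)³ = 1.942 × 10^13 kg
E = ½ m v² = 0.5 × 1.942 × 10^13 × (18000)² = 3.146 × 10^21 J
   = 3.146 × 10^21 / 4.184×10^15 = 7.519 × 10^5 Mt

E ≈ 7.52 × 10^5 Mt TNT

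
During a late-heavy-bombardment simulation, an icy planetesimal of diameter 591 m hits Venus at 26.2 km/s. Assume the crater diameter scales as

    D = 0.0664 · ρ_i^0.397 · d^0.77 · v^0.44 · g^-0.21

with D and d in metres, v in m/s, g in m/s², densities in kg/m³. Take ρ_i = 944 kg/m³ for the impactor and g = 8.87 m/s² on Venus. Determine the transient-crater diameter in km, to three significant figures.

D ≈ 7.63 km

In SI units: v = 26200 m/s.
ρ_i^0.397 = 944^0.397 = 15.17
d^0.77 = 591^0.77 = 136.2
v^0.44 = 26200^0.44 = 87.91
g^-0.21 = 8.87^-0.21 = 0.6323
D = 0.0664 × 15.17 × 136.2 × 87.91 × 0.6323 = 7626 m
   = 7.626 km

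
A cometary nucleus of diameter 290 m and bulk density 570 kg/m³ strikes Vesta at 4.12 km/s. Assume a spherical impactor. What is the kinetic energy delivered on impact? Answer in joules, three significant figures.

v = 4120 m/s.
Mass m = (π/6) ρ d³ = (π/6) × 570 × (290)³ = 7.279 × 10^9 kg
E = ½ m v² = 0.5 × 7.279 × 10^9 × (4120)² = 6.178 × 10^16 J

E ≈ 6.18 × 10^16 J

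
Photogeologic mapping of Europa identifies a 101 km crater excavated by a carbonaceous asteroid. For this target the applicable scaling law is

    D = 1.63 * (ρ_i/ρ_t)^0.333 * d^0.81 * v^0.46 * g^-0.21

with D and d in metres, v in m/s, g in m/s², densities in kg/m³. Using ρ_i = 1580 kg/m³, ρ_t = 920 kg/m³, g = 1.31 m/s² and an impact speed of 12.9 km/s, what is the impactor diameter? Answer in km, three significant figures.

d ≈ 3.28 km

Rearranging for d: d = [D / (1.63 · (1580/920)^0.333 · 12900^0.46 · 1.31^-0.21)]^(1/0.81).
D = 101000 m.
(1580/920)^0.333 = 1.197
12900^0.46 = 77.78
1.31^-0.21 = 0.9449
Denominator = 1.63 × 1.197 × 77.78 × 0.9449 = 143.4
D / 143.4 = 101000 / 143.4 = 704.3
d = 704.3^(1/0.81) = 704.3^1.2346 = 3280 m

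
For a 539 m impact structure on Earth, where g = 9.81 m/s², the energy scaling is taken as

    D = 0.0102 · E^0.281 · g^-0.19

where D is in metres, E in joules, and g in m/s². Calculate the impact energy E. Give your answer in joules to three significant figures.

E ≈ 3.01 × 10^17 J

Rearranging: E = [D / (0.0102 · g^-0.19)]^(1/0.281).
g^-0.19 = 9.81^-0.19 = 0.6480
D / (0.0102 × 0.6480) = 539 / (6.610 × 10^-3) = 8.154 × 10^4
E = (8.154 × 10^4)^3.5587 = 3.007 × 10^17 J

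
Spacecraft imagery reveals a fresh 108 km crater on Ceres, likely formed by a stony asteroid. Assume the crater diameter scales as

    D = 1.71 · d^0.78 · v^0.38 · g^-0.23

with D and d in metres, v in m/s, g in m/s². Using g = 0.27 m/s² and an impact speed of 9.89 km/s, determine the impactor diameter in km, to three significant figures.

d ≈ 11.0 km

Rearranging for d: d = [D / (1.71 · 9890^0.38 · 0.27^-0.23)]^(1/0.78).
D = 108000 m.
9890^0.38 = 32.97
0.27^-0.23 = 1.351
Denominator = 1.71 × 32.97 × 1.351 = 76.17
D / 76.17 = 108000 / 76.17 = 1418
d = 1418^(1/0.78) = 1418^1.2821 = 10984 m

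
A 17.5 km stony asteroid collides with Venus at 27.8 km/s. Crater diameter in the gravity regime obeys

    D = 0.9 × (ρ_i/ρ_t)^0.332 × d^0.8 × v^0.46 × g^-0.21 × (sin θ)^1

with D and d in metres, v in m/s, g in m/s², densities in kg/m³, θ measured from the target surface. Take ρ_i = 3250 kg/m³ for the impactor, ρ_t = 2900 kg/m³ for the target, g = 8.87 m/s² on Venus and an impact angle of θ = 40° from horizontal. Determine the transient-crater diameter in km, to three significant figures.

In SI units: d = 17500 m, v = 27800 m/s.
(ρ_i/ρ_t)^0.332 = (3250/2900)^0.332 = 1.039
d^0.8 = 17500^0.8 = 2480
v^0.46 = 27800^0.46 = 110.7
g^-0.21 = 8.87^-0.21 = 0.6323
(sin 40°)^1 = 0.6428^1 = 0.6428
D = 0.9 × 1.039 × 2480 × 110.7 × 0.6323 × 0.6428 = 1.043 × 10^5 m
   = 104.3 km

D ≈ 104 km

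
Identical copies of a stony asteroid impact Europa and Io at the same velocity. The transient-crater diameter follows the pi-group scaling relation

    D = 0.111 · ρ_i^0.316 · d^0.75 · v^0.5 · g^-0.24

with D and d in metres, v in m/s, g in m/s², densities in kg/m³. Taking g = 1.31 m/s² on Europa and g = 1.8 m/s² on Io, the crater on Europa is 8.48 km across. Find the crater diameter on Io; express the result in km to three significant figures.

All impactor-dependent factors cancel in the ratio, leaving D_Io/D_Europa = (g_Io/g_Europa)^-0.24.
(1.8/1.31)^-0.24 = 1.374^-0.24 = 0.9266
D_Io = 0.9266 × 8.48 km = 7.86 km

D ≈ 7.86 km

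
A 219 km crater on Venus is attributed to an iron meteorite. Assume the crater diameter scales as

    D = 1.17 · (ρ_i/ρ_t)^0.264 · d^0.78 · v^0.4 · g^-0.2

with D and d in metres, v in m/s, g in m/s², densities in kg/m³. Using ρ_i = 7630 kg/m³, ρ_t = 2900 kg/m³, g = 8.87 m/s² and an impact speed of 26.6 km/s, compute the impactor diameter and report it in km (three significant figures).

d ≈ 39.0 km

Rearranging for d: d = [D / (1.17 · (7630/2900)^0.264 · 26600^0.4 · 8.87^-0.2)]^(1/0.78).
D = 219000 m.
(7630/2900)^0.264 = 1.291
26600^0.4 = 58.88
8.87^-0.2 = 0.6463
Denominator = 1.17 × 1.291 × 58.88 × 0.6463 = 57.48
D / 57.48 = 219000 / 57.48 = 3810
d = 3810^(1/0.78) = 3810^1.2821 = 39004 m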